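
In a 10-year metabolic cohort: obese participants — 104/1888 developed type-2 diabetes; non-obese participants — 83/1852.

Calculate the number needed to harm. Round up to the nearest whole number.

98

risk, obese participants = 104/1888 = 0.055085
risk, non-obese participants = 83/1852 = 0.044816
absolute risk difference = 0.010268
1 / 0.010268 = 97.390 → round up → 98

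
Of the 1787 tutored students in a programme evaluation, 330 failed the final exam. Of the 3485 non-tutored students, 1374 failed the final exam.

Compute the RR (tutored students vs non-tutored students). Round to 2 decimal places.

risk, tutored students = 330/1787 = 0.1847
risk, non-tutored students = 1374/3485 = 0.3943
RR = 0.1847 / 0.3943 = 0.47

RR: 0.47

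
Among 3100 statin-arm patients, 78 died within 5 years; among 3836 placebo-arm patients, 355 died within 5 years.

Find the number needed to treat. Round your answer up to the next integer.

risk, statin-arm patients = 78/3100 = 0.025161
risk, placebo-arm patients = 355/3836 = 0.092544
absolute risk difference = 0.067383
1 / 0.067383 = 14.841 → round up → 15

15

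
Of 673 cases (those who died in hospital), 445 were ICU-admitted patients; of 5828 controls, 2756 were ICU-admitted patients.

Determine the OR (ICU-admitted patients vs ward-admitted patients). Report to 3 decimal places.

OR = (445 × 3072) / (2756 × 228) = 1367040/628368 ≈ 2.176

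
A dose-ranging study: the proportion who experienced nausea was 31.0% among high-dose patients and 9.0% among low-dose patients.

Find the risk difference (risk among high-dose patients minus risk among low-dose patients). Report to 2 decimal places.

risk difference = 0.3100 − 0.0900 = 0.22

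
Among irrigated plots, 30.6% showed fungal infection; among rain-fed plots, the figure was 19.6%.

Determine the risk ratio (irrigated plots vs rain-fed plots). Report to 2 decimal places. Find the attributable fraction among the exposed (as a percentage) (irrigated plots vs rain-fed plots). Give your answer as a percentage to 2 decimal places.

RR = 1.56; AR% = 35.95%

RR = 0.3060 / 0.1960 = 1.56
AR% = (0.3060 − 0.1960) / 0.3060 = 0.3595 → 35.95%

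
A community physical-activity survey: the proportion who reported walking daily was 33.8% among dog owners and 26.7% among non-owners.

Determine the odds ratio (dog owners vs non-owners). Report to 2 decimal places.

odds, dog owners = 0.3380/0.6620 = 0.5106
odds, non-owners = 0.2670/0.7330 = 0.3643
OR = 0.5106 / 0.3643 = 1.40

OR ≈ 1.40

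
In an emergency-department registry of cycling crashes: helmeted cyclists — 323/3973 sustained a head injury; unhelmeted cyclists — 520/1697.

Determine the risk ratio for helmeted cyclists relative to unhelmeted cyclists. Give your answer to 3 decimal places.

risk, helmeted cyclists = 323/3973 = 0.0813
risk, unhelmeted cyclists = 520/1697 = 0.3064
RR = 0.0813 / 0.3064 = 0.265

0.265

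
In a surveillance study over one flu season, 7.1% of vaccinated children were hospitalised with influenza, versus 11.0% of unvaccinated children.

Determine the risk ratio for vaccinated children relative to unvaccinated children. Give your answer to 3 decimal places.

RR = 0.0710 / 0.1100 = 0.645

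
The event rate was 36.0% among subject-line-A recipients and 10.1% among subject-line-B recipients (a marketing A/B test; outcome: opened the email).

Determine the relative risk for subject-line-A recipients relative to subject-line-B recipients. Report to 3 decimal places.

RR = 0.3600 / 0.1010 = 3.564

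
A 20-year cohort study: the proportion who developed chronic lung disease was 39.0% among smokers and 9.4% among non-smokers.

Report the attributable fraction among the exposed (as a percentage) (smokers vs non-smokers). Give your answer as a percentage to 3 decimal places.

AR% = (0.3900 − 0.0940) / 0.3900 = 0.7590 → 75.897%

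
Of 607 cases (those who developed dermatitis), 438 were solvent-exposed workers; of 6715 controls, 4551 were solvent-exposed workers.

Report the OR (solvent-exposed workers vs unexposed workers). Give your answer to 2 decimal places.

OR = (438 × 2164) / (4551 × 169) = 947832/769119 ≈ 1.23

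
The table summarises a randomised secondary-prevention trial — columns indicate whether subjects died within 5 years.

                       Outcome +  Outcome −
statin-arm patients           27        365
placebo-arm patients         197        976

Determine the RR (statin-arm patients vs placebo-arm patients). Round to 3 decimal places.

RR = 0.410

risk, statin-arm patients = 27/392 = 0.0689
risk, placebo-arm patients = 197/1173 = 0.1679
RR = 0.0689 / 0.1679 = 0.410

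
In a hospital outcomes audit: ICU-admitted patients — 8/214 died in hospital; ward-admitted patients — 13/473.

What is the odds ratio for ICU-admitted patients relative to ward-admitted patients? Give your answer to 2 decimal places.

OR = (8 × 460) / (206 × 13) = 3680/2678 ≈ 1.37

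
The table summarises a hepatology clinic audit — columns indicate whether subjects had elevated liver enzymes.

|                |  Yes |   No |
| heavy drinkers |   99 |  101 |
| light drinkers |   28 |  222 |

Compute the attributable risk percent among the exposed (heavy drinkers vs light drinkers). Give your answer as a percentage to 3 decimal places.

AR% = 77.374%

risk, heavy drinkers = 99/200 = 0.4950
risk, light drinkers = 28/250 = 0.1120
AR% = (0.4950 − 0.1120) / 0.4950 = 0.7737 → 77.374%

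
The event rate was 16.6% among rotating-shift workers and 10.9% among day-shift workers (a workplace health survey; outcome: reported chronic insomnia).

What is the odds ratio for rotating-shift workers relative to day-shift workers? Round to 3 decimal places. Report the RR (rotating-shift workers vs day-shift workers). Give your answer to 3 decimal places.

odds, rotating-shift workers = 0.1660/0.8340 = 0.1990
odds, day-shift workers = 0.1090/0.8910 = 0.1223
OR = 0.1990 / 0.1223 = 1.627
RR = 0.1660 / 0.1090 = 1.523

OR = 1.627; RR = 1.523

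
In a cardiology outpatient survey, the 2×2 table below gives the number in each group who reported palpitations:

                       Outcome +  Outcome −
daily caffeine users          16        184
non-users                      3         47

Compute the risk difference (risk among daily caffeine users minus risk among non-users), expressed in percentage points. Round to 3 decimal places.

risk, daily caffeine users = 16/200 = 0.0800
risk, non-users = 3/50 = 0.0600
risk difference = 0.0800 − 0.0600 = 0.0200 → 2.000 percentage points

2.000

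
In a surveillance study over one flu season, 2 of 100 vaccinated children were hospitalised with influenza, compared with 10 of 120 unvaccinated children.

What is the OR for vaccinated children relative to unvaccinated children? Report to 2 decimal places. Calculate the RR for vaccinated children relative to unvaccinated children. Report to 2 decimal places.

OR = 0.22; RR = 0.24

odds, vaccinated children = 2/98 = 0.02041
odds, unvaccinated children = 10/110 = 0.09091
OR = 0.02041 / 0.09091 = 0.22
risk, vaccinated children = 2/100 = 0.02000
risk, unvaccinated children = 10/120 = 0.08333
RR = 0.02000 / 0.08333 = 0.24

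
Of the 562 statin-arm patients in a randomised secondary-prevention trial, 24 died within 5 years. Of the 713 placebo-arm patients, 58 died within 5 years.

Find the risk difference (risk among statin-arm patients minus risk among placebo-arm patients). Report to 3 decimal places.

RD ≈ -0.039

risk, statin-arm patients = 24/562 = 0.04270
risk, placebo-arm patients = 58/713 = 0.08135
risk difference = 0.04270 − 0.08135 = -0.039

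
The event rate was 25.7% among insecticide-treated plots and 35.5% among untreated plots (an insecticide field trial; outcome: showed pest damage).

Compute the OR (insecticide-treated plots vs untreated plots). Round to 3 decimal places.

OR ≈ 0.628

odds, insecticide-treated plots = 0.2570/0.7430 = 0.3459
odds, untreated plots = 0.3550/0.6450 = 0.5504
OR = 0.3459 / 0.5504 = 0.628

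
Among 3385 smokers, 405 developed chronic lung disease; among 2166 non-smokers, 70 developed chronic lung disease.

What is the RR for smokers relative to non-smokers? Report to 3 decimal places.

3.702

risk, smokers = 405/3385 = 0.11965
risk, non-smokers = 70/2166 = 0.03232
RR = 0.11965 / 0.03232 = 3.702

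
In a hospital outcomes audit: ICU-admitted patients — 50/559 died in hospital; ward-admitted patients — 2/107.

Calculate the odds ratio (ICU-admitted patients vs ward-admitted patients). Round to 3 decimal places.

OR = (50 × 105) / (509 × 2) = 5250/1018 ≈ 5.157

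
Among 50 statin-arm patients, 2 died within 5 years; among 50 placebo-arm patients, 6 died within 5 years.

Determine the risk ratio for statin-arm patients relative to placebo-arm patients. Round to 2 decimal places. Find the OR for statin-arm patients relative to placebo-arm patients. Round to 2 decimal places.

RR = 0.33; OR = 0.31

risk, statin-arm patients = 2/50 = 0.04000
risk, placebo-arm patients = 6/50 = 0.12000
RR = 0.04000 / 0.12000 = 0.33
OR = (2 × 44) / (48 × 6) = 88/288 ≈ 0.31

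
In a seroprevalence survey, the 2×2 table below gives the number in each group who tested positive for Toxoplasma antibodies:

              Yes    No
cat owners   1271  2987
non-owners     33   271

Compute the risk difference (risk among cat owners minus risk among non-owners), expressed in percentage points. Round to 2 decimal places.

18.99

risk, cat owners = 1271/4258 = 0.2985
risk, non-owners = 33/304 = 0.1086
risk difference = 0.2985 − 0.1086 = 0.1899 → 18.99 percentage points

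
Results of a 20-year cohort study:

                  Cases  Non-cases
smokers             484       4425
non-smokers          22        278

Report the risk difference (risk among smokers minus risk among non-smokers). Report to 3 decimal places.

risk, smokers = 484/4909 = 0.0986
risk, non-smokers = 22/300 = 0.0733
risk difference = 0.0986 − 0.0733 = 0.025

RD: 0.025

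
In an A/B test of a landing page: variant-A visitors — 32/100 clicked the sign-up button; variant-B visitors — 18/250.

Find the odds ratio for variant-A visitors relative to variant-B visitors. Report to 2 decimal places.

OR = (32 × 232) / (68 × 18) = 7424/1224 ≈ 6.07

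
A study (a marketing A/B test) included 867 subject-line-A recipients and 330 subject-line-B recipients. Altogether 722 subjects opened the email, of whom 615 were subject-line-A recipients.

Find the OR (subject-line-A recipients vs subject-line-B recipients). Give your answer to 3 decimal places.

OR ≈ 5.086

subject-line-A recipients without the outcome: 867 − 615 = 252
subject-line-B recipients with the outcome: 722 − 615 = 107
subject-line-B recipients without the outcome: 330 − 107 = 223
odds, subject-line-A recipients = 615/252 = 2.4405
odds, subject-line-B recipients = 107/223 = 0.4798
OR = 2.4405 / 0.4798 = 5.086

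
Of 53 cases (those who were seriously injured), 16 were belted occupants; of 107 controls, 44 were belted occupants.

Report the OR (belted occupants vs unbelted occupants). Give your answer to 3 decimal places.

odds, belted occupants = 16/44 = 0.3636
odds, unbelted occupants = 37/63 = 0.5873
OR = 0.3636 / 0.5873 = 0.619

0.619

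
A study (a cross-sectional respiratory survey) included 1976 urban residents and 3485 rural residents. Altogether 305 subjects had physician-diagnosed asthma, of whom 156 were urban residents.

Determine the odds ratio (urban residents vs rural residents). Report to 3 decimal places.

1.919

urban residents without the outcome: 1976 − 156 = 1820
rural residents with the outcome: 305 − 156 = 149
rural residents without the outcome: 3485 − 149 = 3336
odds, urban residents = 156/1820 = 0.08571
odds, rural residents = 149/3336 = 0.04466
OR = 0.08571 / 0.04466 = 1.919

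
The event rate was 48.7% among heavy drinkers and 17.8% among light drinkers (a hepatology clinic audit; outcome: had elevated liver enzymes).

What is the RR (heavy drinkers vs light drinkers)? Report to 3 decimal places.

RR = 0.4870 / 0.1780 = 2.736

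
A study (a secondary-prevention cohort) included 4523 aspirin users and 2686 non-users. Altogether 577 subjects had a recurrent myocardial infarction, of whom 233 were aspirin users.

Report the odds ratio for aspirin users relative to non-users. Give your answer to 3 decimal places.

aspirin users without the outcome: 4523 − 233 = 4290
non-users with the outcome: 577 − 233 = 344
non-users without the outcome: 2686 − 344 = 2342
OR = (233 × 2342) / (4290 × 344) = 545686/1475760 ≈ 0.370

0.370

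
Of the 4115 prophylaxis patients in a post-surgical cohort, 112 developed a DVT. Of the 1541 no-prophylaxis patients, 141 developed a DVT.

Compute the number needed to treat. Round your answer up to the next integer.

risk, prophylaxis patients = 112/4115 = 0.027217
risk, no-prophylaxis patients = 141/1541 = 0.091499
absolute risk difference = 0.064282
1 / 0.064282 = 15.556 → round up → 16

NNT ≈ 16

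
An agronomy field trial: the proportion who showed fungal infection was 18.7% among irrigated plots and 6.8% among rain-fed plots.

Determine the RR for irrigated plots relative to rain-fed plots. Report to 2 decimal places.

RR = 0.1870 / 0.0680 = 2.75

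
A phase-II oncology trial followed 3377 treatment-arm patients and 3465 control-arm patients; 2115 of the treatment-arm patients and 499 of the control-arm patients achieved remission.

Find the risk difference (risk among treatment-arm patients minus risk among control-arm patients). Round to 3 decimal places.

risk, treatment-arm patients = 2115/3377 = 0.6263
risk, control-arm patients = 499/3465 = 0.1440
risk difference = 0.6263 − 0.1440 = 0.482

RD = 0.482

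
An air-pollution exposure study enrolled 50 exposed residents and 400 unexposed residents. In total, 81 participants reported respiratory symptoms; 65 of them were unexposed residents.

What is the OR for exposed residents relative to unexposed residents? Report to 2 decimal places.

exposed residents with the outcome: 81 − 65 = 16
exposed residents without the outcome: 50 − 16 = 34
unexposed residents without the outcome: 400 − 65 = 335
odds, exposed residents = 16/34 = 0.4706
odds, unexposed residents = 65/335 = 0.1940
OR = 0.4706 / 0.1940 = 2.43

OR: 2.43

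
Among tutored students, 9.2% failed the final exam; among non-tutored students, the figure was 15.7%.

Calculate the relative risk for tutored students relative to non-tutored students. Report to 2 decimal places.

RR = 0.0920 / 0.1570 = 0.59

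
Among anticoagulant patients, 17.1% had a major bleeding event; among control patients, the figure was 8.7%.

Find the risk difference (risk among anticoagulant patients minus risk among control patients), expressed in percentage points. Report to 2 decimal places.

RD = 8.40

risk difference = 0.1710 − 0.0870 = 0.0840 → 8.40 percentage points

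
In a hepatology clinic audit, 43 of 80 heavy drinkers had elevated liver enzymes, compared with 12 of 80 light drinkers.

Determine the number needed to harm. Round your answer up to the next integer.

NNH: 3

risk, heavy drinkers = 43/80 = 0.537500
risk, light drinkers = 12/80 = 0.150000
absolute risk difference = 0.387500
1 / 0.387500 = 2.581 → round up → 3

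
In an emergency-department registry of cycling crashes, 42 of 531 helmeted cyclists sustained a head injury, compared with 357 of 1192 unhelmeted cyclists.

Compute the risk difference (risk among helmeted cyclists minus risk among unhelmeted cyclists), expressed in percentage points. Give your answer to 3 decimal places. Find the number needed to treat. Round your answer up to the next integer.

RD = -22.040; NNT = 5

risk, helmeted cyclists = 42/531 = 0.0791
risk, unhelmeted cyclists = 357/1192 = 0.2995
risk difference = 0.0791 − 0.2995 = -0.2204 → -22.040 percentage points
absolute risk difference = 0.220401
1 / 0.220401 = 4.537 → round up → 5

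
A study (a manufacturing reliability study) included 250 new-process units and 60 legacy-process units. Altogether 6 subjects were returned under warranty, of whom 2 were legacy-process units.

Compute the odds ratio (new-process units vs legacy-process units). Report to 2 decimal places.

new-process units with the outcome: 6 − 2 = 4
new-process units without the outcome: 250 − 4 = 246
legacy-process units without the outcome: 60 − 2 = 58
OR = (4 × 58) / (246 × 2) = 232/492 ≈ 0.47

OR ≈ 0.47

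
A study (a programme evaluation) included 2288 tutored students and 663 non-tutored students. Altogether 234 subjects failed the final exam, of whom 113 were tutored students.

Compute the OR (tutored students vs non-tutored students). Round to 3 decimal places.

OR = 0.233

tutored students without the outcome: 2288 − 113 = 2175
non-tutored students with the outcome: 234 − 113 = 121
non-tutored students without the outcome: 663 − 121 = 542
OR = (113 × 542) / (2175 × 121) = 61246/263175 ≈ 0.233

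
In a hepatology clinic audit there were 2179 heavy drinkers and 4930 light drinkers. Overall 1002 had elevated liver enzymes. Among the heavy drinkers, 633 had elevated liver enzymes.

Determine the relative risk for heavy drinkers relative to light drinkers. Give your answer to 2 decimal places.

3.88

heavy drinkers without the outcome: 2179 − 633 = 1546
light drinkers with the outcome: 1002 − 633 = 369
light drinkers without the outcome: 4930 − 369 = 4561
risk, heavy drinkers = 633/2179 = 0.2905
risk, light drinkers = 369/4930 = 0.0748
RR = 0.2905 / 0.0748 = 3.88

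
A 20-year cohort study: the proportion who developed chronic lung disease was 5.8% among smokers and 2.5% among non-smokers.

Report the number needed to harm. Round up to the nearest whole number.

absolute risk difference = 0.033000
1 / 0.033000 = 30.303 → round up → 31

NNH ≈ 31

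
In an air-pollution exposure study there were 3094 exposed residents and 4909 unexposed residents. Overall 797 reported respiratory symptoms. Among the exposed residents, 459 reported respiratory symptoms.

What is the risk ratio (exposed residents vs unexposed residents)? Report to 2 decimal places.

RR = 2.15

exposed residents without the outcome: 3094 − 459 = 2635
unexposed residents with the outcome: 797 − 459 = 338
unexposed residents without the outcome: 4909 − 338 = 4571
risk, exposed residents = 459/3094 = 0.1484
risk, unexposed residents = 338/4909 = 0.0689
RR = 0.1484 / 0.0689 = 2.15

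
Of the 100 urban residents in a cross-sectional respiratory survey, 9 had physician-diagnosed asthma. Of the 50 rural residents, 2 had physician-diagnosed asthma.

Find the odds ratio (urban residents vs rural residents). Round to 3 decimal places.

OR = (9 × 48) / (91 × 2) = 432/182 ≈ 2.374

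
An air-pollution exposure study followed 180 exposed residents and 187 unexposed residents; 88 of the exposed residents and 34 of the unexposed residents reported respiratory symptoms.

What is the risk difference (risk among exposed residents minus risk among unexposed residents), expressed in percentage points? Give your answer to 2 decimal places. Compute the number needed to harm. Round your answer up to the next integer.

RD = 30.71; NNH = 4

risk, exposed residents = 88/180 = 0.4889
risk, unexposed residents = 34/187 = 0.1818
risk difference = 0.4889 − 0.1818 = 0.3071 → 30.71 percentage points
absolute risk difference = 0.307071
1 / 0.307071 = 3.257 → round up → 4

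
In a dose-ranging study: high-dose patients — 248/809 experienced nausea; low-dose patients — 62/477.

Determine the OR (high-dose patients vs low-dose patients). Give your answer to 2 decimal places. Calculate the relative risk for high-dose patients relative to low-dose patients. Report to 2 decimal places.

OR = (248 × 415) / (561 × 62) = 102920/34782 ≈ 2.96
risk, high-dose patients = 248/809 = 0.3066
risk, low-dose patients = 62/477 = 0.1300
RR = 0.3066 / 0.1300 = 2.36

OR = 2.96; RR = 2.36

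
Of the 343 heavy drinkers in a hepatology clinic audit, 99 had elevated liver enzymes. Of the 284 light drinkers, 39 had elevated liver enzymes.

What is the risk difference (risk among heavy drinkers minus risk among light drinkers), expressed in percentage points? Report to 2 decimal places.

15.13

risk, heavy drinkers = 99/343 = 0.2886
risk, light drinkers = 39/284 = 0.1373
risk difference = 0.2886 − 0.1373 = 0.1513 → 15.13 percentage points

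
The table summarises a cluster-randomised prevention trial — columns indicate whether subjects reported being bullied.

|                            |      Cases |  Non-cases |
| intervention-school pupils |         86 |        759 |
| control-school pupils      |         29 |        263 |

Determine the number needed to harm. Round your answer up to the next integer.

risk, intervention-school pupils = 86/845 = 0.101775
risk, control-school pupils = 29/292 = 0.099315
absolute risk difference = 0.002460
1 / 0.002460 = 406.504 → round up → 407

407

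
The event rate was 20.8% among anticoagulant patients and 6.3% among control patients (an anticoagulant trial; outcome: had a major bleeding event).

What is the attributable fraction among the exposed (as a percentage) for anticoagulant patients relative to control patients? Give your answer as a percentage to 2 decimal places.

AR% = (0.2080 − 0.0630) / 0.2080 = 0.6971 → 69.71%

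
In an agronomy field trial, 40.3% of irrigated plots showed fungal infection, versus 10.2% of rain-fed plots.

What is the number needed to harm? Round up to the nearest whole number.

NNH = 4

absolute risk difference = 0.301000
1 / 0.301000 = 3.322 → round up → 4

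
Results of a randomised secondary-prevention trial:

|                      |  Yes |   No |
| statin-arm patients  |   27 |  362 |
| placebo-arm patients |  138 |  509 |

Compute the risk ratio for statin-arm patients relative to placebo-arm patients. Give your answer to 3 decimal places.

risk, statin-arm patients = 27/389 = 0.0694
risk, placebo-arm patients = 138/647 = 0.2133
RR = 0.0694 / 0.2133 = 0.325

0.325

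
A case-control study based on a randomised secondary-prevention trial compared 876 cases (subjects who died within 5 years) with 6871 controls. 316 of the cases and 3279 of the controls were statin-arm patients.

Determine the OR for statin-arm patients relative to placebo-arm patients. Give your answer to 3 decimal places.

OR = (316 × 3592) / (3279 × 560) = 1135072/1836240 ≈ 0.618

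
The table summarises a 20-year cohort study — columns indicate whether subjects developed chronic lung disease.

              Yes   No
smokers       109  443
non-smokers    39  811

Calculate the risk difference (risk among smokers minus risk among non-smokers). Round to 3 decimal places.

0.152

risk, smokers = 109/552 = 0.19746
risk, non-smokers = 39/850 = 0.04588
risk difference = 0.19746 − 0.04588 = 0.152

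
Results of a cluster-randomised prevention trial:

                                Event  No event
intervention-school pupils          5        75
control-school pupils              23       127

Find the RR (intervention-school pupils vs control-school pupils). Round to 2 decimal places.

0.41

risk, intervention-school pupils = 5/80 = 0.0625
risk, control-school pupils = 23/150 = 0.1533
RR = 0.0625 / 0.1533 = 0.41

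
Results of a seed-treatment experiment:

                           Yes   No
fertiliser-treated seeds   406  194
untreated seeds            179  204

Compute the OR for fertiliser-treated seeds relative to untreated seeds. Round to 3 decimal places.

OR = (406 × 204) / (194 × 179) = 82824/34726 ≈ 2.385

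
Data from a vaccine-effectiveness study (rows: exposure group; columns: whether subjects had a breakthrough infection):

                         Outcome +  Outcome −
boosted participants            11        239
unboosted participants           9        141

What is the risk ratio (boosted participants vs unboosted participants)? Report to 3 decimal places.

risk, boosted participants = 11/250 = 0.04400
risk, unboosted participants = 9/150 = 0.06000
RR = 0.04400 / 0.06000 = 0.733

0.733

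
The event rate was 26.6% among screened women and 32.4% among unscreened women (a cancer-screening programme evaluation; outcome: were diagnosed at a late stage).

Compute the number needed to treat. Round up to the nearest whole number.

absolute risk difference = 0.058000
1 / 0.058000 = 17.241 → round up → 18

18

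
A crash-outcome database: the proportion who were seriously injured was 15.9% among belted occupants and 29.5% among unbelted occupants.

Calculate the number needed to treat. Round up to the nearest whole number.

NNT = 8

absolute risk difference = 0.136000
1 / 0.136000 = 7.353 → round up → 8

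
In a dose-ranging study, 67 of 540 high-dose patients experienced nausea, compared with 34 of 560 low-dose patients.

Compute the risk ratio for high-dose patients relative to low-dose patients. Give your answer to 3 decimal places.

risk, high-dose patients = 67/540 = 0.1241
risk, low-dose patients = 34/560 = 0.0607
RR = 0.1241 / 0.0607 = 2.044

2.044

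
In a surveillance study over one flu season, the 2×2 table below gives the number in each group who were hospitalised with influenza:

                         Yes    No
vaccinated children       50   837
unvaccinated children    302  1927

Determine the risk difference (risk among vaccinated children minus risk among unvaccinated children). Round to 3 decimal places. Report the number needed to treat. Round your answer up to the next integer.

RD = -0.079; NNT = 13

risk, vaccinated children = 50/887 = 0.0564
risk, unvaccinated children = 302/2229 = 0.1355
risk difference = 0.0564 − 0.1355 = -0.079
absolute risk difference = 0.079117
1 / 0.079117 = 12.640 → round up → 13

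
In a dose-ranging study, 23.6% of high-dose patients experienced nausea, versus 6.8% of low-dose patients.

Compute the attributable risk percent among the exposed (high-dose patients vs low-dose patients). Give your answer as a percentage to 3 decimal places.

AR% = (0.2360 − 0.0680) / 0.2360 = 0.7119 → 71.186%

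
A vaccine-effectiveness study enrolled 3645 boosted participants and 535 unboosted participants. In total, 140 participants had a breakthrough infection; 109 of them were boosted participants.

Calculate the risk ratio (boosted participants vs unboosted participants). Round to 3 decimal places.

boosted participants without the outcome: 3645 − 109 = 3536
unboosted participants with the outcome: 140 − 109 = 31
unboosted participants without the outcome: 535 − 31 = 504
risk, boosted participants = 109/3645 = 0.02990
risk, unboosted participants = 31/535 = 0.05794
RR = 0.02990 / 0.05794 = 0.516

0.516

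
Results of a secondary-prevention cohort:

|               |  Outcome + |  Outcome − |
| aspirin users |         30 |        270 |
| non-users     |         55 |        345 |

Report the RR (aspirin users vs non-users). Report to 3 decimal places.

RR = 0.727

risk, aspirin users = 30/300 = 0.1000
risk, non-users = 55/400 = 0.1375
RR = 0.1000 / 0.1375 = 0.727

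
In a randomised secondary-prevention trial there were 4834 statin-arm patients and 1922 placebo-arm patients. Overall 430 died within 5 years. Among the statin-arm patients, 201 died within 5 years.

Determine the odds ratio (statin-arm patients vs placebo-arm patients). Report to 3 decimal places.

statin-arm patients without the outcome: 4834 − 201 = 4633
placebo-arm patients with the outcome: 430 − 201 = 229
placebo-arm patients without the outcome: 1922 − 229 = 1693
OR = (201 × 1693) / (4633 × 229) = 340293/1060957 ≈ 0.321

OR = 0.321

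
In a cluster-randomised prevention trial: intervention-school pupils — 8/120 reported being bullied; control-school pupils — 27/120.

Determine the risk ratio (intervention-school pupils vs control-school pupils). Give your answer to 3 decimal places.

RR: 0.296

risk, intervention-school pupils = 8/120 = 0.0667
risk, control-school pupils = 27/120 = 0.2250
RR = 0.0667 / 0.2250 = 0.296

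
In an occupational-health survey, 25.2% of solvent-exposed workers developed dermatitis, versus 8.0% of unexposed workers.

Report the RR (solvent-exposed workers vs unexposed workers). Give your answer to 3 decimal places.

RR = 0.2520 / 0.0800 = 3.150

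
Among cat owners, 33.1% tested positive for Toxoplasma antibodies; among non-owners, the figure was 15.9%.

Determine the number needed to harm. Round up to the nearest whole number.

6

absolute risk difference = 0.172000
1 / 0.172000 = 5.814 → round up → 6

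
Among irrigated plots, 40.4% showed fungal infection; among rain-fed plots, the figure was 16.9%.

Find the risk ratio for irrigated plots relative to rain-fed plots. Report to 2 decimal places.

RR = 0.4040 / 0.1690 = 2.39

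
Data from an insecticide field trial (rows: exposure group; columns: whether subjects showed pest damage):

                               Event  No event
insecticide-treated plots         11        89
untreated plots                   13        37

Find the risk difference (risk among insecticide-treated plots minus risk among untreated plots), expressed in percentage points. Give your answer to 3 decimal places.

risk, insecticide-treated plots = 11/100 = 0.1100
risk, untreated plots = 13/50 = 0.2600
risk difference = 0.1100 − 0.2600 = -0.1500 → -15.000 percentage points

RD ≈ -15.000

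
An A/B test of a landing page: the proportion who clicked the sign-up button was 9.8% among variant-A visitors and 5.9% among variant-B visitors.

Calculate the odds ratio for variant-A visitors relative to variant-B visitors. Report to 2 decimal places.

1.73

odds, variant-A visitors = 0.0980/0.9020 = 0.1086
odds, variant-B visitors = 0.0590/0.9410 = 0.0627
OR = 0.1086 / 0.0627 = 1.73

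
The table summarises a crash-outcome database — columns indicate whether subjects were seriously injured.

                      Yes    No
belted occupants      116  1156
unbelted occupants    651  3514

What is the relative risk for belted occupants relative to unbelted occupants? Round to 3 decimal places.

risk, belted occupants = 116/1272 = 0.0912
risk, unbelted occupants = 651/4165 = 0.1563
RR = 0.0912 / 0.1563 = 0.583

RR: 0.583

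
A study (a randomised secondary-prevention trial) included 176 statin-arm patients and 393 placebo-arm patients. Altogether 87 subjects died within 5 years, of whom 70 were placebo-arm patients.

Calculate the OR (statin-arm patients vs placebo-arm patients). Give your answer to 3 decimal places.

0.493

statin-arm patients with the outcome: 87 − 70 = 17
statin-arm patients without the outcome: 176 − 17 = 159
placebo-arm patients without the outcome: 393 − 70 = 323
odds, statin-arm patients = 17/159 = 0.1069
odds, placebo-arm patients = 70/323 = 0.2167
OR = 0.1069 / 0.2167 = 0.493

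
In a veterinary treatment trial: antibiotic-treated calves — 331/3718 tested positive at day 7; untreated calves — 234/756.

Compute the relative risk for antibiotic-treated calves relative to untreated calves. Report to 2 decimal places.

0.29

risk, antibiotic-treated calves = 331/3718 = 0.0890
risk, untreated calves = 234/756 = 0.3095
RR = 0.0890 / 0.3095 = 0.29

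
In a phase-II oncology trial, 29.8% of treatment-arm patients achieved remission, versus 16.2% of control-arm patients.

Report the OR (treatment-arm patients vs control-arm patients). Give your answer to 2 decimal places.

odds, treatment-arm patients = 0.2980/0.7020 = 0.4245
odds, control-arm patients = 0.1620/0.8380 = 0.1933
OR = 0.4245 / 0.1933 = 2.20

OR: 2.20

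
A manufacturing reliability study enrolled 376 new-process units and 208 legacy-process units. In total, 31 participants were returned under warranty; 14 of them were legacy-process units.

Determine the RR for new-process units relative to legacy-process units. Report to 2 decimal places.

new-process units with the outcome: 31 − 14 = 17
new-process units without the outcome: 376 − 17 = 359
legacy-process units without the outcome: 208 − 14 = 194
risk, new-process units = 17/376 = 0.04521
risk, legacy-process units = 14/208 = 0.06731
RR = 0.04521 / 0.06731 = 0.67

0.67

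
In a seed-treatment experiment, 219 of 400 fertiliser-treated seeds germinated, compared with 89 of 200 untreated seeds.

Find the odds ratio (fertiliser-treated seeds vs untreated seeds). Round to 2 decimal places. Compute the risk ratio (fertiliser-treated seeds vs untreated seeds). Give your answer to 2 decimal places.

OR = (219 × 111) / (181 × 89) = 24309/16109 ≈ 1.51
risk, fertiliser-treated seeds = 219/400 = 0.5475
risk, untreated seeds = 89/200 = 0.4450
RR = 0.5475 / 0.4450 = 1.23

OR = 1.51; RR = 1.23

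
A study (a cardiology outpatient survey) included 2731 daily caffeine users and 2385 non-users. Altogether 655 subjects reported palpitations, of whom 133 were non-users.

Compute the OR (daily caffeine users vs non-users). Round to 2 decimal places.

daily caffeine users with the outcome: 655 − 133 = 522
daily caffeine users without the outcome: 2731 − 522 = 2209
non-users without the outcome: 2385 − 133 = 2252
OR = (522 × 2252) / (2209 × 133) = 1175544/293797 ≈ 4.00

4.00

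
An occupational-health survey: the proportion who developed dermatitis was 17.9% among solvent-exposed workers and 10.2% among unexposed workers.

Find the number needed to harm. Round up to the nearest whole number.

absolute risk difference = 0.077000
1 / 0.077000 = 12.987 → round up → 13

NNH ≈ 13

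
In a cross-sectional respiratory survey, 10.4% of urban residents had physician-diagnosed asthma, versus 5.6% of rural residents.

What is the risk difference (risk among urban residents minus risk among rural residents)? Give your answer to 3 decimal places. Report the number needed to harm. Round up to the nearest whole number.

RD = 0.048; NNH = 21

risk difference = 0.1040 − 0.0560 = 0.048
absolute risk difference = 0.048000
1 / 0.048000 = 20.833 → round up → 21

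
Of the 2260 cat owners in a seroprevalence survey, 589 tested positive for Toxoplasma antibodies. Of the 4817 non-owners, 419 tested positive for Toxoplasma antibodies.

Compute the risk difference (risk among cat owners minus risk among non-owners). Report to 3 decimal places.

0.174

risk, cat owners = 589/2260 = 0.2606
risk, non-owners = 419/4817 = 0.0870
risk difference = 0.2606 − 0.0870 = 0.174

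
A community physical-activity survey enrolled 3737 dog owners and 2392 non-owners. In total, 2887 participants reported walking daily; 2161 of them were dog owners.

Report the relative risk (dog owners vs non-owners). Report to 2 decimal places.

dog owners without the outcome: 3737 − 2161 = 1576
non-owners with the outcome: 2887 − 2161 = 726
non-owners without the outcome: 2392 − 726 = 1666
risk, dog owners = 2161/3737 = 0.5783
risk, non-owners = 726/2392 = 0.3035
RR = 0.5783 / 0.3035 = 1.91

RR: 1.91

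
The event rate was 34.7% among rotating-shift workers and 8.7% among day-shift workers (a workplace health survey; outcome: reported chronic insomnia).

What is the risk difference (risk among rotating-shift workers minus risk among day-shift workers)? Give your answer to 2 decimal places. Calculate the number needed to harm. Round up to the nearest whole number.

RD = 0.26; NNH = 4

risk difference = 0.3470 − 0.0870 = 0.26
absolute risk difference = 0.260000
1 / 0.260000 = 3.846 → round up → 4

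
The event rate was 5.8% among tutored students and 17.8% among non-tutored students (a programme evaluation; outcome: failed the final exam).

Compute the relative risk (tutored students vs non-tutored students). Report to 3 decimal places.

RR = 0.0580 / 0.1780 = 0.326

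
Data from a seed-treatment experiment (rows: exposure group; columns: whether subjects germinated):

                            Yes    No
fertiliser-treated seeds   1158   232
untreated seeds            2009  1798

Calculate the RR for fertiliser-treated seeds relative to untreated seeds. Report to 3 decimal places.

RR = 1.579

risk, fertiliser-treated seeds = 1158/1390 = 0.8331
risk, untreated seeds = 2009/3807 = 0.5277
RR = 0.8331 / 0.5277 = 1.579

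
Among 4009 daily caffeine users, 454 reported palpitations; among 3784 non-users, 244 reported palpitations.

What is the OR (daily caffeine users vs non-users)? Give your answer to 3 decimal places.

OR = (454 × 3540) / (3555 × 244) = 1607160/867420 ≈ 1.853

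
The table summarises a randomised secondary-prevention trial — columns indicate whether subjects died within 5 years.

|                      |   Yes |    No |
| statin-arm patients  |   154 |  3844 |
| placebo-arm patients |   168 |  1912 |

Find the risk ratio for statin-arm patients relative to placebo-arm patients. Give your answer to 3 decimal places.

RR: 0.477

risk, statin-arm patients = 154/3998 = 0.03852
risk, placebo-arm patients = 168/2080 = 0.08077
RR = 0.03852 / 0.08077 = 0.477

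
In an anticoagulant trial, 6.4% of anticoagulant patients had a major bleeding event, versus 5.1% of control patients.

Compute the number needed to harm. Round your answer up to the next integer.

absolute risk difference = 0.013000
1 / 0.013000 = 76.923 → round up → 77

77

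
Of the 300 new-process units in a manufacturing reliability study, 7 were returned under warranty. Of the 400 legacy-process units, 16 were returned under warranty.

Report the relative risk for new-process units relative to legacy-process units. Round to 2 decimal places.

risk, new-process units = 7/300 = 0.02333
risk, legacy-process units = 16/400 = 0.04000
RR = 0.02333 / 0.04000 = 0.58

RR: 0.58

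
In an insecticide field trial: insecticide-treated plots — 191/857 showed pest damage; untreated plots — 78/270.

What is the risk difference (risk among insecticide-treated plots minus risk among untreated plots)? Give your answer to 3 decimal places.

risk, insecticide-treated plots = 191/857 = 0.2229
risk, untreated plots = 78/270 = 0.2889
risk difference = 0.2229 − 0.2889 = -0.066

RD: -0.066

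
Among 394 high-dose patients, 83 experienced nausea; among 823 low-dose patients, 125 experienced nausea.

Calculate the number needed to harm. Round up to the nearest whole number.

risk, high-dose patients = 83/394 = 0.210660
risk, low-dose patients = 125/823 = 0.151883
absolute risk difference = 0.058777
1 / 0.058777 = 17.013 → round up → 18

18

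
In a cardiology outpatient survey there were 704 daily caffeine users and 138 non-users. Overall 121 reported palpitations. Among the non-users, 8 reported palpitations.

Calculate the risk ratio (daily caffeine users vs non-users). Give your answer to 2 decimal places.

daily caffeine users with the outcome: 121 − 8 = 113
daily caffeine users without the outcome: 704 − 113 = 591
non-users without the outcome: 138 − 8 = 130
risk, daily caffeine users = 113/704 = 0.1605
risk, non-users = 8/138 = 0.0580
RR = 0.1605 / 0.0580 = 2.77

RR ≈ 2.77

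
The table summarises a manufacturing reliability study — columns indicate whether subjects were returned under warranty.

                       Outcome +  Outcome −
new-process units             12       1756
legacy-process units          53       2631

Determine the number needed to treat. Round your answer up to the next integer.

risk, new-process units = 12/1768 = 0.006787
risk, legacy-process units = 53/2684 = 0.019747
absolute risk difference = 0.012959
1 / 0.012959 = 77.166 → round up → 78

NNT ≈ 78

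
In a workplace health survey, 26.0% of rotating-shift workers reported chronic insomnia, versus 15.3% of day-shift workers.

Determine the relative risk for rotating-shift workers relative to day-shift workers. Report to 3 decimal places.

RR = 0.2600 / 0.1530 = 1.699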